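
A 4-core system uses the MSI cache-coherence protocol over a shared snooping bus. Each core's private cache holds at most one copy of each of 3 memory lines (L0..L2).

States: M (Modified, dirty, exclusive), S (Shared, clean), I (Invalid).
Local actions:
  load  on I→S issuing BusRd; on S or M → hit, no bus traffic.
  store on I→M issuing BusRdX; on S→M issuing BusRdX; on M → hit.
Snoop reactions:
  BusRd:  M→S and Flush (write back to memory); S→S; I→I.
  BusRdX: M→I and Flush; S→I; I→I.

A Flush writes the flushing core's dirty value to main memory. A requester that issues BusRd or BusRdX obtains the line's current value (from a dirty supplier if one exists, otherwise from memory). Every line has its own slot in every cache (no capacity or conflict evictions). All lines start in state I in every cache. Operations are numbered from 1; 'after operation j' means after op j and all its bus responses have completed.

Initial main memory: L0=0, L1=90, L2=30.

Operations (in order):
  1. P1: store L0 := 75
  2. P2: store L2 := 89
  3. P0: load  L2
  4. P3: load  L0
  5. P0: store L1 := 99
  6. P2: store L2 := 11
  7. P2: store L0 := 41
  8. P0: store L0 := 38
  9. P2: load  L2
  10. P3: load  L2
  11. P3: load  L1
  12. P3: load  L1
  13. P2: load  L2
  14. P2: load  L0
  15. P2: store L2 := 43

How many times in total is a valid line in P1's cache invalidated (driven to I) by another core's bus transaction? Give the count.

invalidations = 1

1. P1: store L0 := 75  bus=[BusRdX]  L0: P0=I P1=M P2=I P3=I  mem[L0]=0
2. P2: store L2 := 89  bus=[BusRdX]  L2: P0=I P1=I P2=M P3=I  mem[L2]=30
3. P0: load  L2  bus=[BusRd,Flush]  L2: P0=S P1=I P2=S P3=I  mem[L2]=89
4. P3: load  L0  bus=[BusRd,Flush]  L0: P0=I P1=S P2=I P3=S  mem[L0]=75
5. P0: store L1 := 99  bus=[BusRdX]  L1: P0=M P1=I P2=I P3=I  mem[L1]=90
6. P2: store L2 := 11  bus=[BusRdX]  L2: P0=I P1=I P2=M P3=I  mem[L2]=89
7. P2: store L0 := 41  bus=[BusRdX]  L0: P0=I P1=I P2=M P3=I  mem[L0]=75
8. P0: store L0 := 38  bus=[BusRdX,Flush]  L0: P0=M P1=I P2=I P3=I  mem[L0]=41
9. P2: load  L2  bus=[-]  L2: P0=I P1=I P2=M P3=I  mem[L2]=89
10. P3: load  L2  bus=[BusRd,Flush]  L2: P0=I P1=I P2=S P3=S  mem[L2]=11
11. P3: load  L1  bus=[BusRd,Flush]  L1: P0=S P1=I P2=I P3=S  mem[L1]=99
12. P3: load  L1  bus=[-]  L1: P0=S P1=I P2=I P3=S  mem[L1]=99
13. P2: load  L2  bus=[-]  L2: P0=I P1=I P2=S P3=S  mem[L2]=11
14. P2: load  L0  bus=[BusRd,Flush]  L0: P0=S P1=I P2=S P3=I  mem[L0]=38
15. P2: store L2 := 43  bus=[BusRdX]  L2: P0=I P1=I P2=M P3=I  mem[L2]=11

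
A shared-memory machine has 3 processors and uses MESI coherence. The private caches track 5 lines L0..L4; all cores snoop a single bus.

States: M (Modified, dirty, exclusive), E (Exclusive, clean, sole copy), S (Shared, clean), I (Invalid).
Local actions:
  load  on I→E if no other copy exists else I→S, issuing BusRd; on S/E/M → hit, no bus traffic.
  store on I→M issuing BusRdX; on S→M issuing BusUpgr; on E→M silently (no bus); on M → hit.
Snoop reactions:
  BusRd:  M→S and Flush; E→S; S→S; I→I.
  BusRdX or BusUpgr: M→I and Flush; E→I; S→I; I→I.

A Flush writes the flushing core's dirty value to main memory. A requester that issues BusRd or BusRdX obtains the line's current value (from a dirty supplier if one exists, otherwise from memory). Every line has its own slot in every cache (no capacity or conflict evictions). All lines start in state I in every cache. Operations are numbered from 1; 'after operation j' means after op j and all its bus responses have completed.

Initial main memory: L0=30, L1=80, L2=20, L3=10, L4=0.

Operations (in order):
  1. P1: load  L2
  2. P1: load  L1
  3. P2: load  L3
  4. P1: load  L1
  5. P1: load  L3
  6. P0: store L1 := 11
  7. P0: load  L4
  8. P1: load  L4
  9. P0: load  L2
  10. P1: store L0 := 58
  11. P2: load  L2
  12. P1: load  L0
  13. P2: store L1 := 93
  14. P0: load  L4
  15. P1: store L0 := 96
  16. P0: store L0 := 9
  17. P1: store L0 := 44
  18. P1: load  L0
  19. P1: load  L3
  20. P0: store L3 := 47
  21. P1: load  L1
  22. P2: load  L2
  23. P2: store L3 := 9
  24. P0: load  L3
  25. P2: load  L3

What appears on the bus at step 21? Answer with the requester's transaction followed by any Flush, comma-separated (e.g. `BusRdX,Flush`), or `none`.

bus = BusRd,Flush

step 1: P1: load  L2  ⟶  IEI  (L2)  txn=BusRd  M[L2]=20
step 2: P1: load  L1  ⟶  IEI  (L1)  txn=BusRd  M[L1]=80
step 3: P2: load  L3  ⟶  IIE  (L3)  txn=BusRd  M[L3]=10
step 4: P1: load  L1  ⟶  IEI  (L1)  txn=∅  M[L1]=80
step 5: P1: load  L3  ⟶  ISS  (L3)  txn=BusRd  M[L3]=10
step 6: P0: store L1 := 11  ⟶  MII  (L1)  txn=BusRdX  M[L1]=80
step 7: P0: load  L4  ⟶  EII  (L4)  txn=BusRd  M[L4]=0
step 8: P1: load  L4  ⟶  SSI  (L4)  txn=BusRd  M[L4]=0
step 9: P0: load  L2  ⟶  SSI  (L2)  txn=BusRd  M[L2]=20
step 10: P1: store L0 := 58  ⟶  IMI  (L0)  txn=BusRdX  M[L0]=30
step 11: P2: load  L2  ⟶  SSS  (L2)  txn=BusRd  M[L2]=20
step 12: P1: load  L0  ⟶  IMI  (L0)  txn=∅  M[L0]=30
step 13: P2: store L1 := 93  ⟶  IIM  (L1)  txn=BusRdX+Flush  M[L1]=11
step 14: P0: load  L4  ⟶  SSI  (L4)  txn=∅  M[L4]=0
step 15: P1: store L0 := 96  ⟶  IMI  (L0)  txn=∅  M[L0]=30
step 16: P0: store L0 := 9  ⟶  MII  (L0)  txn=BusRdX+Flush  M[L0]=96
step 17: P1: store L0 := 44  ⟶  IMI  (L0)  txn=BusRdX+Flush  M[L0]=9
step 18: P1: load  L0  ⟶  IMI  (L0)  txn=∅  M[L0]=9
step 19: P1: load  L3  ⟶  ISS  (L3)  txn=∅  M[L3]=10
step 20: P0: store L3 := 47  ⟶  MII  (L3)  txn=BusRdX  M[L3]=10
step 21: P1: load  L1  ⟶  ISS  (L1)  txn=BusRd+Flush  M[L1]=93
step 22: P2: load  L2  ⟶  SSS  (L2)  txn=∅  M[L2]=20
step 23: P2: store L3 := 9  ⟶  IIM  (L3)  txn=BusRdX+Flush  M[L3]=47
step 24: P0: load  L3  ⟶  SIS  (L3)  txn=BusRd+Flush  M[L3]=9
step 25: P2: load  L3  ⟶  SIS  (L3)  txn=∅  M[L3]=9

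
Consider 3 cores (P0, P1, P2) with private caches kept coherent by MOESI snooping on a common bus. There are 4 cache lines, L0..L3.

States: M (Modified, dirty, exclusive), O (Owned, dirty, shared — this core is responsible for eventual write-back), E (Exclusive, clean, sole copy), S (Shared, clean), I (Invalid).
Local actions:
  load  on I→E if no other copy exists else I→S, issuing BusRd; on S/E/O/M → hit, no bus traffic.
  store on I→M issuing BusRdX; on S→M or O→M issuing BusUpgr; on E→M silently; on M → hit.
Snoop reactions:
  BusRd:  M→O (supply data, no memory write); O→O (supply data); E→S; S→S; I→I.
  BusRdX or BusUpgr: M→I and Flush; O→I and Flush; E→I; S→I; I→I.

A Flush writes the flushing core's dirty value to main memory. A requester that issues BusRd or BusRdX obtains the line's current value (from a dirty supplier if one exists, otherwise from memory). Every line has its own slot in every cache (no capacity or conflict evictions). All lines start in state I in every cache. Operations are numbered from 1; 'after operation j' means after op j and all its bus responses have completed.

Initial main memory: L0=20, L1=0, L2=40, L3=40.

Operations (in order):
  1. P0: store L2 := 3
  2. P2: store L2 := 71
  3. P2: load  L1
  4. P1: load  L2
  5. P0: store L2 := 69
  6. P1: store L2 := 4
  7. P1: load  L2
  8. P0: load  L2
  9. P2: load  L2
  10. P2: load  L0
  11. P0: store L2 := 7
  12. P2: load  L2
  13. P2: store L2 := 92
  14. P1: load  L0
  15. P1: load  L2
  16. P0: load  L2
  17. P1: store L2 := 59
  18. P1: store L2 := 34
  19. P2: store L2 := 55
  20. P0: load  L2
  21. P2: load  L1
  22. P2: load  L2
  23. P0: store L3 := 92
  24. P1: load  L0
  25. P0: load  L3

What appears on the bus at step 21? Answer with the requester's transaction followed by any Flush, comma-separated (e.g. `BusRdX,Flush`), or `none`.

bus = none

1. P0: store L2 := 3  bus=[BusRdX]  L2: P0=M P1=I P2=I  mem[L2]=40
2. P2: store L2 := 71  bus=[BusRdX,Flush]  L2: P0=I P1=I P2=M  mem[L2]=3
3. P2: load  L1  bus=[BusRd]  L1: P0=I P1=I P2=E  mem[L1]=0
4. P1: load  L2  bus=[BusRd]  L2: P0=I P1=S P2=O  mem[L2]=3
5. P0: store L2 := 69  bus=[BusRdX,Flush]  L2: P0=M P1=I P2=I  mem[L2]=71
6. P1: store L2 := 4  bus=[BusRdX,Flush]  L2: P0=I P1=M P2=I  mem[L2]=69
7. P1: load  L2  bus=[-]  L2: P0=I P1=M P2=I  mem[L2]=69
8. P0: load  L2  bus=[BusRd]  L2: P0=S P1=O P2=I  mem[L2]=69
9. P2: load  L2  bus=[BusRd]  L2: P0=S P1=O P2=S  mem[L2]=69
10. P2: load  L0  bus=[BusRd]  L0: P0=I P1=I P2=E  mem[L0]=20
11. P0: store L2 := 7  bus=[BusUpgr,Flush]  L2: P0=M P1=I P2=I  mem[L2]=4
12. P2: load  L2  bus=[BusRd]  L2: P0=O P1=I P2=S  mem[L2]=4
13. P2: store L2 := 92  bus=[BusUpgr,Flush]  L2: P0=I P1=I P2=M  mem[L2]=7
14. P1: load  L0  bus=[BusRd]  L0: P0=I P1=S P2=S  mem[L0]=20
15. P1: load  L2  bus=[BusRd]  L2: P0=I P1=S P2=O  mem[L2]=7
16. P0: load  L2  bus=[BusRd]  L2: P0=S P1=S P2=O  mem[L2]=7
17. P1: store L2 := 59  bus=[BusUpgr,Flush]  L2: P0=I P1=M P2=I  mem[L2]=92
18. P1: store L2 := 34  bus=[-]  L2: P0=I P1=M P2=I  mem[L2]=92
19. P2: store L2 := 55  bus=[BusRdX,Flush]  L2: P0=I P1=I P2=M  mem[L2]=34
20. P0: load  L2  bus=[BusRd]  L2: P0=S P1=I P2=O  mem[L2]=34
21. P2: load  L1  bus=[-]  L1: P0=I P1=I P2=E  mem[L1]=0
22. P2: load  L2  bus=[-]  L2: P0=S P1=I P2=O  mem[L2]=34
23. P0: store L3 := 92  bus=[BusRdX]  L3: P0=M P1=I P2=I  mem[L3]=40
24. P1: load  L0  bus=[-]  L0: P0=I P1=S P2=S  mem[L0]=20
25. P0: load  L3  bus=[-]  L3: P0=M P1=I P2=I  mem[L3]=40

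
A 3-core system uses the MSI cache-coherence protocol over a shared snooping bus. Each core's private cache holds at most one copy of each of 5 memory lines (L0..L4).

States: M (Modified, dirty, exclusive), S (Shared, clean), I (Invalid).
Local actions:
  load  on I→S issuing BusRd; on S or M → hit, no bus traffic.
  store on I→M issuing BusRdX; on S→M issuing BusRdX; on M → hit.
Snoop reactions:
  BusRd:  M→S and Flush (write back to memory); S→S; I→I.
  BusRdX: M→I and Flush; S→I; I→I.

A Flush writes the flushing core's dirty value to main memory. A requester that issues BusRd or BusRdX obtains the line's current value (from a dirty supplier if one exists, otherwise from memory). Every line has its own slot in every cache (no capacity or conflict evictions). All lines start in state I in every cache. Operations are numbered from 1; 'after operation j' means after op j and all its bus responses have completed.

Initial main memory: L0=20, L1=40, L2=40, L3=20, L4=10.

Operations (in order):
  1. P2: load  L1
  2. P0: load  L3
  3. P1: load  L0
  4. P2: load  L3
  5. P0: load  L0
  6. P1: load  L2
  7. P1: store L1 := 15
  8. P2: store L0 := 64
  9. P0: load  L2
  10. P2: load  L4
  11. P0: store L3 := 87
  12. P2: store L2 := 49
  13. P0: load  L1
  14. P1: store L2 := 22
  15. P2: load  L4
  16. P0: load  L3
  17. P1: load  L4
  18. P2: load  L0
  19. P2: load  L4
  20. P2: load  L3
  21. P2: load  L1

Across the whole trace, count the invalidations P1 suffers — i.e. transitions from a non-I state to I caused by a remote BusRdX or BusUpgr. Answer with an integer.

step 1: P2: load  L1  ⟶  IIS  (L1)  txn=BusRd  M[L1]=40
step 2: P0: load  L3  ⟶  SII  (L3)  txn=BusRd  M[L3]=20
step 3: P1: load  L0  ⟶  ISI  (L0)  txn=BusRd  M[L0]=20
step 4: P2: load  L3  ⟶  SIS  (L3)  txn=BusRd  M[L3]=20
step 5: P0: load  L0  ⟶  SSI  (L0)  txn=BusRd  M[L0]=20
step 6: P1: load  L2  ⟶  ISI  (L2)  txn=BusRd  M[L2]=40
step 7: P1: store L1 := 15  ⟶  IMI  (L1)  txn=BusRdX  M[L1]=40
step 8: P2: store L0 := 64  ⟶  IIM  (L0)  txn=BusRdX  M[L0]=20
step 9: P0: load  L2  ⟶  SSI  (L2)  txn=BusRd  M[L2]=40
step 10: P2: load  L4  ⟶  IIS  (L4)  txn=BusRd  M[L4]=10
step 11: P0: store L3 := 87  ⟶  MII  (L3)  txn=BusRdX  M[L3]=20
step 12: P2: store L2 := 49  ⟶  IIM  (L2)  txn=BusRdX  M[L2]=40
step 13: P0: load  L1  ⟶  SSI  (L1)  txn=BusRd+Flush  M[L1]=15
step 14: P1: store L2 := 22  ⟶  IMI  (L2)  txn=BusRdX+Flush  M[L2]=49
step 15: P2: load  L4  ⟶  IIS  (L4)  txn=∅  M[L4]=10
step 16: P0: load  L3  ⟶  MII  (L3)  txn=∅  M[L3]=20
step 17: P1: load  L4  ⟶  ISS  (L4)  txn=BusRd  M[L4]=10
step 18: P2: load  L0  ⟶  IIM  (L0)  txn=∅  M[L0]=20
step 19: P2: load  L4  ⟶  ISS  (L4)  txn=∅  M[L4]=10
step 20: P2: load  L3  ⟶  SIS  (L3)  txn=BusRd+Flush  M[L3]=87
step 21: P2: load  L1  ⟶  SSS  (L1)  txn=BusRd  M[L1]=15

invalidations = 2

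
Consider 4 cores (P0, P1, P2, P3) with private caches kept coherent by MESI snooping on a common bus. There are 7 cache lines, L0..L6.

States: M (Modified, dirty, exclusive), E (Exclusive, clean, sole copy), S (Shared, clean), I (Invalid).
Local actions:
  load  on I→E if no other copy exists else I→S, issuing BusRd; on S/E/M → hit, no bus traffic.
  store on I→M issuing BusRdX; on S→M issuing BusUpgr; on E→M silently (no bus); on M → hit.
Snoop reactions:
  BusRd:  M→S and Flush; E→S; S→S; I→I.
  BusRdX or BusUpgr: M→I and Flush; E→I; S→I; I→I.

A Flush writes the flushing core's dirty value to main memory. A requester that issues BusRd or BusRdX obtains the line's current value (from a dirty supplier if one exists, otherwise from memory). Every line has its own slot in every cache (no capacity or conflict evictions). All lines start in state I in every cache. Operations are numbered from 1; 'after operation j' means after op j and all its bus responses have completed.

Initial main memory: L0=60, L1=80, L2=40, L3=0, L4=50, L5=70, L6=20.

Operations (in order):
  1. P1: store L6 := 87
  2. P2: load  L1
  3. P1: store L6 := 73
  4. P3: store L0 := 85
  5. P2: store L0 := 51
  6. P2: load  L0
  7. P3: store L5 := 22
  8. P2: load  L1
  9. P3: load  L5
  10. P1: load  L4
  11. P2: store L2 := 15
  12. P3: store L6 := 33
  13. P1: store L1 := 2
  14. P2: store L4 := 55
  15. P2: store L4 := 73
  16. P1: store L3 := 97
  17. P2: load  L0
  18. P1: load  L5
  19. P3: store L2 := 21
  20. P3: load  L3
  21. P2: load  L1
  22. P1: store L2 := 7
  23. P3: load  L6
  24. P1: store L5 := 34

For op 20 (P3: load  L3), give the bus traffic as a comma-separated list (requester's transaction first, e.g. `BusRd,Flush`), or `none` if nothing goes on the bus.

bus = BusRd,Flush

  op1 P1: store L6 := 87 → I/M/I/I on L6; bus BusRdX; mem=20
  op2 P2: load  L1 → I/I/E/I on L1; bus BusRd; mem=80
  op3 P1: store L6 := 73 → I/M/I/I on L6; bus (none); mem=20
  op4 P3: store L0 := 85 → I/I/I/M on L0; bus BusRdX; mem=60
  op5 P2: store L0 := 51 → I/I/M/I on L0; bus BusRdX Flush; mem=85
  op6 P2: load  L0 → I/I/M/I on L0; bus (none); mem=85
  op7 P3: store L5 := 22 → I/I/I/M on L5; bus BusRdX; mem=70
  op8 P2: load  L1 → I/I/E/I on L1; bus (none); mem=80
  op9 P3: load  L5 → I/I/I/M on L5; bus (none); mem=70
  op10 P1: load  L4 → I/E/I/I on L4; bus BusRd; mem=50
  op11 P2: store L2 := 15 → I/I/M/I on L2; bus BusRdX; mem=40
  op12 P3: store L6 := 33 → I/I/I/M on L6; bus BusRdX Flush; mem=73
  op13 P1: store L1 := 2 → I/M/I/I on L1; bus BusRdX; mem=80
  op14 P2: store L4 := 55 → I/I/M/I on L4; bus BusRdX; mem=50
  op15 P2: store L4 := 73 → I/I/M/I on L4; bus (none); mem=50
  op16 P1: store L3 := 97 → I/M/I/I on L3; bus BusRdX; mem=0
  op17 P2: load  L0 → I/I/M/I on L0; bus (none); mem=85
  op18 P1: load  L5 → I/S/I/S on L5; bus BusRd Flush; mem=22
  op19 P3: store L2 := 21 → I/I/I/M on L2; bus BusRdX Flush; mem=15
  op20 P3: load  L3 → I/S/I/S on L3; bus BusRd Flush; mem=97
  op21 P2: load  L1 → I/S/S/I on L1; bus BusRd Flush; mem=2
  op22 P1: store L2 := 7 → I/M/I/I on L2; bus BusRdX Flush; mem=21
  op23 P3: load  L6 → I/I/I/M on L6; bus (none); mem=73
  op24 P1: store L5 := 34 → I/M/I/I on L5; bus BusUpgr; mem=22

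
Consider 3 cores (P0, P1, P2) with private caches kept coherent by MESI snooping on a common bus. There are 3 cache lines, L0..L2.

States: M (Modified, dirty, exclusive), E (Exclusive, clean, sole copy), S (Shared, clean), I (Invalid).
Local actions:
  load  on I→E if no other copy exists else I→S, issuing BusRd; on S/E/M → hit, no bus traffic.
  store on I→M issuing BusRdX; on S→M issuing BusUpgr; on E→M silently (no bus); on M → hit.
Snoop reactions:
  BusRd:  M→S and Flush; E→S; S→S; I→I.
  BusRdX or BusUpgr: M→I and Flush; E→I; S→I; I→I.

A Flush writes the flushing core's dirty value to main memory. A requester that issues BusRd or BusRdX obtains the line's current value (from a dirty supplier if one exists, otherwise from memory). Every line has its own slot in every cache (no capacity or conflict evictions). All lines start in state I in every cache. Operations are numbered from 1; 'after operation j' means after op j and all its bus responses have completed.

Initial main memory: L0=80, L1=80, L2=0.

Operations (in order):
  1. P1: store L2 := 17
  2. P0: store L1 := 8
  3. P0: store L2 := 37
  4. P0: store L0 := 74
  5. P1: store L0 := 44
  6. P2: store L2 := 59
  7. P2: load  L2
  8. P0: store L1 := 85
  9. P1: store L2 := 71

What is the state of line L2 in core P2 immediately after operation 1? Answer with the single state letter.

1. P1: store L2 := 17  bus=[BusRdX]  L2: P0=I P1=M P2=I  mem[L2]=0
2. P0: store L1 := 8  bus=[BusRdX]  L1: P0=M P1=I P2=I  mem[L1]=80
3. P0: store L2 := 37  bus=[BusRdX,Flush]  L2: P0=M P1=I P2=I  mem[L2]=17
4. P0: store L0 := 74  bus=[BusRdX]  L0: P0=M P1=I P2=I  mem[L0]=80
5. P1: store L0 := 44  bus=[BusRdX,Flush]  L0: P0=I P1=M P2=I  mem[L0]=74
6. P2: store L2 := 59  bus=[BusRdX,Flush]  L2: P0=I P1=I P2=M  mem[L2]=37
7. P2: load  L2  bus=[-]  L2: P0=I P1=I P2=M  mem[L2]=37
8. P0: store L1 := 85  bus=[-]  L1: P0=M P1=I P2=I  mem[L1]=80
9. P1: store L2 := 71  bus=[BusRdX,Flush]  L2: P0=I P1=M P2=I  mem[L2]=59

state = I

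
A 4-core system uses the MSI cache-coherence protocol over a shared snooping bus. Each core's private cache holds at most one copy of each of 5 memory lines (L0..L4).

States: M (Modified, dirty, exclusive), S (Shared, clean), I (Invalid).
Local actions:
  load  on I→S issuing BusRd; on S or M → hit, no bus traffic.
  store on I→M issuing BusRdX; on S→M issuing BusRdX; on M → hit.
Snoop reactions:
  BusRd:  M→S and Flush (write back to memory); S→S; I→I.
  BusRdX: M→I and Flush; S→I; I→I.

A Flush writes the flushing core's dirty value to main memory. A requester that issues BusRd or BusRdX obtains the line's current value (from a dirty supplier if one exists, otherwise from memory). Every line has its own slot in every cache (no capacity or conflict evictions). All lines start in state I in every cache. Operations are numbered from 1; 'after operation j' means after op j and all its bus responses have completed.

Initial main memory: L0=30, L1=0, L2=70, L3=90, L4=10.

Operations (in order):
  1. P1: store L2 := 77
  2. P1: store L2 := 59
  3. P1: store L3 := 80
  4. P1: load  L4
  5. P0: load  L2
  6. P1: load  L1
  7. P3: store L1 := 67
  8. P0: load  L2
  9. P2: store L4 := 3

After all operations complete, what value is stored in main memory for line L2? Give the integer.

memory[L2] = 59

1. P1: store L2 := 77  bus=[BusRdX]  L2: P0=I P1=M P2=I P3=I  mem[L2]=70
2. P1: store L2 := 59  bus=[-]  L2: P0=I P1=M P2=I P3=I  mem[L2]=70
3. P1: store L3 := 80  bus=[BusRdX]  L3: P0=I P1=M P2=I P3=I  mem[L3]=90
4. P1: load  L4  bus=[BusRd]  L4: P0=I P1=S P2=I P3=I  mem[L4]=10
5. P0: load  L2  bus=[BusRd,Flush]  L2: P0=S P1=S P2=I P3=I  mem[L2]=59
6. P1: load  L1  bus=[BusRd]  L1: P0=I P1=S P2=I P3=I  mem[L1]=0
7. P3: store L1 := 67  bus=[BusRdX]  L1: P0=I P1=I P2=I P3=M  mem[L1]=0
8. P0: load  L2  bus=[-]  L2: P0=S P1=S P2=I P3=I  mem[L2]=59
9. P2: store L4 := 3  bus=[BusRdX]  L4: P0=I P1=I P2=M P3=I  mem[L4]=10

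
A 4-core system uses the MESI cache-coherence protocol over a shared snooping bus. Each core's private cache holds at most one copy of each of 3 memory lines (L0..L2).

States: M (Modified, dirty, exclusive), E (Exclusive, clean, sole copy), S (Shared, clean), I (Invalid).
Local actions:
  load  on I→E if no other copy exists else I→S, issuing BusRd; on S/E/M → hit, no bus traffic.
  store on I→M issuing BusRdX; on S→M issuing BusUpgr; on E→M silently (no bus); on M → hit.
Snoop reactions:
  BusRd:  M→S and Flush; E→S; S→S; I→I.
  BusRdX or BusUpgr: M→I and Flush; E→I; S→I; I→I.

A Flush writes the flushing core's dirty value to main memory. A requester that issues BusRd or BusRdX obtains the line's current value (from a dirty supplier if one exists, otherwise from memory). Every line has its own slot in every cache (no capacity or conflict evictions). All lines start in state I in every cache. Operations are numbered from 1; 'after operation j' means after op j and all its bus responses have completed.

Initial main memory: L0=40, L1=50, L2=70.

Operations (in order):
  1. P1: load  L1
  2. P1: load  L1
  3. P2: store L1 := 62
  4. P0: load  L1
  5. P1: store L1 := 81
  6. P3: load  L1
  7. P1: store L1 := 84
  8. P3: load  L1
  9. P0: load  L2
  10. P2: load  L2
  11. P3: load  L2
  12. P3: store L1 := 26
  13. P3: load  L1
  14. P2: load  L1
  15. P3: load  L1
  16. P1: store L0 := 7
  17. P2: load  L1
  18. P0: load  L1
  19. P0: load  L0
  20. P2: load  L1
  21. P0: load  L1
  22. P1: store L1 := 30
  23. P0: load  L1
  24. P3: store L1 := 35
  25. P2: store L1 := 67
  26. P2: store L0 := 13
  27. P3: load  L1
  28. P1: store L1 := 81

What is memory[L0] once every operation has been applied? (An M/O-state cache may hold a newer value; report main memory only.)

step 1: P1: load  L1  ⟶  IEII  (L1)  txn=BusRd  M[L1]=50
step 2: P1: load  L1  ⟶  IEII  (L1)  txn=∅  M[L1]=50
step 3: P2: store L1 := 62  ⟶  IIMI  (L1)  txn=BusRdX  M[L1]=50
step 4: P0: load  L1  ⟶  SISI  (L1)  txn=BusRd+Flush  M[L1]=62
step 5: P1: store L1 := 81  ⟶  IMII  (L1)  txn=BusRdX  M[L1]=62
step 6: P3: load  L1  ⟶  ISIS  (L1)  txn=BusRd+Flush  M[L1]=81
step 7: P1: store L1 := 84  ⟶  IMII  (L1)  txn=BusUpgr  M[L1]=81
step 8: P3: load  L1  ⟶  ISIS  (L1)  txn=BusRd+Flush  M[L1]=84
step 9: P0: load  L2  ⟶  EIII  (L2)  txn=BusRd  M[L2]=70
step 10: P2: load  L2  ⟶  SISI  (L2)  txn=BusRd  M[L2]=70
step 11: P3: load  L2  ⟶  SISS  (L2)  txn=BusRd  M[L2]=70
step 12: P3: store L1 := 26  ⟶  IIIM  (L1)  txn=BusUpgr  M[L1]=84
step 13: P3: load  L1  ⟶  IIIM  (L1)  txn=∅  M[L1]=84
step 14: P2: load  L1  ⟶  IISS  (L1)  txn=BusRd+Flush  M[L1]=26
step 15: P3: load  L1  ⟶  IISS  (L1)  txn=∅  M[L1]=26
step 16: P1: store L0 := 7  ⟶  IMII  (L0)  txn=BusRdX  M[L0]=40
step 17: P2: load  L1  ⟶  IISS  (L1)  txn=∅  M[L1]=26
step 18: P0: load  L1  ⟶  SISS  (L1)  txn=BusRd  M[L1]=26
step 19: P0: load  L0  ⟶  SSII  (L0)  txn=BusRd+Flush  M[L0]=7
step 20: P2: load  L1  ⟶  SISS  (L1)  txn=∅  M[L1]=26
step 21: P0: load  L1  ⟶  SISS  (L1)  txn=∅  M[L1]=26
step 22: P1: store L1 := 30  ⟶  IMII  (L1)  txn=BusRdX  M[L1]=26
step 23: P0: load  L1  ⟶  SSII  (L1)  txn=BusRd+Flush  M[L1]=30
step 24: P3: store L1 := 35  ⟶  IIIM  (L1)  txn=BusRdX  M[L1]=30
step 25: P2: store L1 := 67  ⟶  IIMI  (L1)  txn=BusRdX+Flush  M[L1]=35
step 26: P2: store L0 := 13  ⟶  IIMI  (L0)  txn=BusRdX  M[L0]=7
step 27: P3: load  L1  ⟶  IISS  (L1)  txn=BusRd+Flush  M[L1]=67
step 28: P1: store L1 := 81  ⟶  IMII  (L1)  txn=BusRdX  M[L1]=67

memory[L0] = 7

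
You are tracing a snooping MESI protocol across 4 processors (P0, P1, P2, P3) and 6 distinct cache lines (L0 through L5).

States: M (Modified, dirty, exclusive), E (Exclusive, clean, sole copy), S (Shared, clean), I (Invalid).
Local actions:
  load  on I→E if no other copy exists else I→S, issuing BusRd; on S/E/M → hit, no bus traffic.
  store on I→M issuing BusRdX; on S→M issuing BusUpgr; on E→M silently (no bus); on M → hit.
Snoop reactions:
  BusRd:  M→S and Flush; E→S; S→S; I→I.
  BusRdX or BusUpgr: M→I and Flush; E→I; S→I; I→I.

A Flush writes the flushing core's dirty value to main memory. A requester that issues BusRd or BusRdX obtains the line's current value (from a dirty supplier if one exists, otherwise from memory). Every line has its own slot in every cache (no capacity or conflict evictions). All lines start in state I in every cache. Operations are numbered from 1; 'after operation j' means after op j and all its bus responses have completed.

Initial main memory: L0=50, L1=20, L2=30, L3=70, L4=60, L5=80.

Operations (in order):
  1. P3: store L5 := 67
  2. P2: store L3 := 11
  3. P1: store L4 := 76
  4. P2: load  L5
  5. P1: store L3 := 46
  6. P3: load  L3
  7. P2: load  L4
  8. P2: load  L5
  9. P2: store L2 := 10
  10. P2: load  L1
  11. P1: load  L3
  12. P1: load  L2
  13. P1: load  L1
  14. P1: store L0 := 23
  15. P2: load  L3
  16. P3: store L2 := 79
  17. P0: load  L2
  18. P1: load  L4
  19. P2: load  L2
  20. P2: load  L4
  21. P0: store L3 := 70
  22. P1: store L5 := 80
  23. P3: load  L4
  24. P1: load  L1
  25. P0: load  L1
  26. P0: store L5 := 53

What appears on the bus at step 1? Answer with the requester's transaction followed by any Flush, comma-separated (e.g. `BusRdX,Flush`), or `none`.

bus = BusRdX

  op1 P3: store L5 := 67 → I/I/I/M on L5; bus BusRdX; mem=80
  op2 P2: store L3 := 11 → I/I/M/I on L3; bus BusRdX; mem=70
  op3 P1: store L4 := 76 → I/M/I/I on L4; bus BusRdX; mem=60
  op4 P2: load  L5 → I/I/S/S on L5; bus BusRd Flush; mem=67
  op5 P1: store L3 := 46 → I/M/I/I on L3; bus BusRdX Flush; mem=11
  op6 P3: load  L3 → I/S/I/S on L3; bus BusRd Flush; mem=46
  op7 P2: load  L4 → I/S/S/I on L4; bus BusRd Flush; mem=76
  op8 P2: load  L5 → I/I/S/S on L5; bus (none); mem=67
  op9 P2: store L2 := 10 → I/I/M/I on L2; bus BusRdX; mem=30
  op10 P2: load  L1 → I/I/E/I on L1; bus BusRd; mem=20
  op11 P1: load  L3 → I/S/I/S on L3; bus (none); mem=46
  op12 P1: load  L2 → I/S/S/I on L2; bus BusRd Flush; mem=10
  op13 P1: load  L1 → I/S/S/I on L1; bus BusRd; mem=20
  op14 P1: store L0 := 23 → I/M/I/I on L0; bus BusRdX; mem=50
  op15 P2: load  L3 → I/S/S/S on L3; bus BusRd; mem=46
  op16 P3: store L2 := 79 → I/I/I/M on L2; bus BusRdX; mem=10
  op17 P0: load  L2 → S/I/I/S on L2; bus BusRd Flush; mem=79
  op18 P1: load  L4 → I/S/S/I on L4; bus (none); mem=76
  op19 P2: load  L2 → S/I/S/S on L2; bus BusRd; mem=79
  op20 P2: load  L4 → I/S/S/I on L4; bus (none); mem=76
  op21 P0: store L3 := 70 → M/I/I/I on L3; bus BusRdX; mem=46
  op22 P1: store L5 := 80 → I/M/I/I on L5; bus BusRdX; mem=67
  op23 P3: load  L4 → I/S/S/S on L4; bus BusRd; mem=76
  op24 P1: load  L1 → I/S/S/I on L1; bus (none); mem=20
  op25 P0: load  L1 → S/S/S/I on L1; bus BusRd; mem=20
  op26 P0: store L5 := 53 → M/I/I/I on L5; bus BusRdX Flush; mem=80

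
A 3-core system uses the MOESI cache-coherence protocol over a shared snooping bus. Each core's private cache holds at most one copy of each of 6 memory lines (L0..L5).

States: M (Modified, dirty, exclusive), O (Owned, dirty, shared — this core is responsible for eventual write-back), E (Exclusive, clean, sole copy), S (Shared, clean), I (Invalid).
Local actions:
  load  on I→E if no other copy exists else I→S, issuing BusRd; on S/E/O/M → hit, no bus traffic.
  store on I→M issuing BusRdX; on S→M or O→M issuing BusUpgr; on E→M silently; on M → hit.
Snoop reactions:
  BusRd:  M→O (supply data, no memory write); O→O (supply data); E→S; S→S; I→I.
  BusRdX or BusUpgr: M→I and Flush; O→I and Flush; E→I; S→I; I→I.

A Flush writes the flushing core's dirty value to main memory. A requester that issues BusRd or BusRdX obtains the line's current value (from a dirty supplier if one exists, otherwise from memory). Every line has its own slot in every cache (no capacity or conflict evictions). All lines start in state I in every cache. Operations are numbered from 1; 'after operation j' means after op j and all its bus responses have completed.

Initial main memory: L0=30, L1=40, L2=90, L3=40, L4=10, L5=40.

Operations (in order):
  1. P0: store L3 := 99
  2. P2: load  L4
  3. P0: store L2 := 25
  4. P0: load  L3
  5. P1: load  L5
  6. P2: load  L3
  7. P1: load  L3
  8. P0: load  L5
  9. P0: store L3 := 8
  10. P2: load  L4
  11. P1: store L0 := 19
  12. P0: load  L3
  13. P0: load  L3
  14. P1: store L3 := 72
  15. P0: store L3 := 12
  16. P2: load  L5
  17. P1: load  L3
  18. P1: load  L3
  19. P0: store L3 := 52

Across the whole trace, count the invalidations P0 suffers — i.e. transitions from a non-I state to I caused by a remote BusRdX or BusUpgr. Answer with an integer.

1. P0: store L3 := 99  bus=[BusRdX]  L3: P0=M P1=I P2=I  mem[L3]=40
2. P2: load  L4  bus=[BusRd]  L4: P0=I P1=I P2=E  mem[L4]=10
3. P0: store L2 := 25  bus=[BusRdX]  L2: P0=M P1=I P2=I  mem[L2]=90
4. P0: load  L3  bus=[-]  L3: P0=M P1=I P2=I  mem[L3]=40
5. P1: load  L5  bus=[BusRd]  L5: P0=I P1=E P2=I  mem[L5]=40
6. P2: load  L3  bus=[BusRd]  L3: P0=O P1=I P2=S  mem[L3]=40
7. P1: load  L3  bus=[BusRd]  L3: P0=O P1=S P2=S  mem[L3]=40
8. P0: load  L5  bus=[BusRd]  L5: P0=S P1=S P2=I  mem[L5]=40
9. P0: store L3 := 8  bus=[BusUpgr]  L3: P0=M P1=I P2=I  mem[L3]=40
10. P2: load  L4  bus=[-]  L4: P0=I P1=I P2=E  mem[L4]=10
11. P1: store L0 := 19  bus=[BusRdX]  L0: P0=I P1=M P2=I  mem[L0]=30
12. P0: load  L3  bus=[-]  L3: P0=M P1=I P2=I  mem[L3]=40
13. P0: load  L3  bus=[-]  L3: P0=M P1=I P2=I  mem[L3]=40
14. P1: store L3 := 72  bus=[BusRdX,Flush]  L3: P0=I P1=M P2=I  mem[L3]=8
15. P0: store L3 := 12  bus=[BusRdX,Flush]  L3: P0=M P1=I P2=I  mem[L3]=72
16. P2: load  L5  bus=[BusRd]  L5: P0=S P1=S P2=S  mem[L5]=40
17. P1: load  L3  bus=[BusRd]  L3: P0=O P1=S P2=I  mem[L3]=72
18. P1: load  L3  bus=[-]  L3: P0=O P1=S P2=I  mem[L3]=72
19. P0: store L3 := 52  bus=[BusUpgr]  L3: P0=M P1=I P2=I  mem[L3]=72

invalidations = 1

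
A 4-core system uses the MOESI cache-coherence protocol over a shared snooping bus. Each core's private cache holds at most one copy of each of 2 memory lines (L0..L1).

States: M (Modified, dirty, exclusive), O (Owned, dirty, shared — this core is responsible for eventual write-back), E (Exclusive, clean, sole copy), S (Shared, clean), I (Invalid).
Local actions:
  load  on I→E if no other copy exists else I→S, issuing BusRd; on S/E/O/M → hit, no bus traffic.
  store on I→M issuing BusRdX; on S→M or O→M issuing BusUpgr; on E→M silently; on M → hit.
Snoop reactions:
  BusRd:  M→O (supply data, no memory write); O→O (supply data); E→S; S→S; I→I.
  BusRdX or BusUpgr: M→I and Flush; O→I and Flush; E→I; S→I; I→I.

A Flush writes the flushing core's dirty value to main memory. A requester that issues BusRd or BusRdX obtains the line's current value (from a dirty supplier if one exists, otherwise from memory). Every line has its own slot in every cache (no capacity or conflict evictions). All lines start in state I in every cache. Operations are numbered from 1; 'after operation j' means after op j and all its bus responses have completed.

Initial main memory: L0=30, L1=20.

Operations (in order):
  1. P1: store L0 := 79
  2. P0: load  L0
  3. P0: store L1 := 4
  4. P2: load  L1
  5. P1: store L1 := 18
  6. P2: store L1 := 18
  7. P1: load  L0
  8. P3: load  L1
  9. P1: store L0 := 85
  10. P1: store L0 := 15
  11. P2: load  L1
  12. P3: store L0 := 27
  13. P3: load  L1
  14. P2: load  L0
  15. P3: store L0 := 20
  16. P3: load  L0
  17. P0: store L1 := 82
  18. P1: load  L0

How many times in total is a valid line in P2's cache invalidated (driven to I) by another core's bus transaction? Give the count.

  op1 P1: store L0 := 79 → I/M/I/I on L0; bus BusRdX; mem=30
  op2 P0: load  L0 → S/O/I/I on L0; bus BusRd; mem=30
  op3 P0: store L1 := 4 → M/I/I/I on L1; bus BusRdX; mem=20
  op4 P2: load  L1 → O/I/S/I on L1; bus BusRd; mem=20
  op5 P1: store L1 := 18 → I/M/I/I on L1; bus BusRdX Flush; mem=4
  op6 P2: store L1 := 18 → I/I/M/I on L1; bus BusRdX Flush; mem=18
  op7 P1: load  L0 → S/O/I/I on L0; bus (none); mem=30
  op8 P3: load  L1 → I/I/O/S on L1; bus BusRd; mem=18
  op9 P1: store L0 := 85 → I/M/I/I on L0; bus BusUpgr; mem=30
  op10 P1: store L0 := 15 → I/M/I/I on L0; bus (none); mem=30
  op11 P2: load  L1 → I/I/O/S on L1; bus (none); mem=18
  op12 P3: store L0 := 27 → I/I/I/M on L0; bus BusRdX Flush; mem=15
  op13 P3: load  L1 → I/I/O/S on L1; bus (none); mem=18
  op14 P2: load  L0 → I/I/S/O on L0; bus BusRd; mem=15
  op15 P3: store L0 := 20 → I/I/I/M on L0; bus BusUpgr; mem=15
  op16 P3: load  L0 → I/I/I/M on L0; bus (none); mem=15
  op17 P0: store L1 := 82 → M/I/I/I on L1; bus BusRdX Flush; mem=18
  op18 P1: load  L0 → I/S/I/O on L0; bus BusRd; mem=15

invalidations = 3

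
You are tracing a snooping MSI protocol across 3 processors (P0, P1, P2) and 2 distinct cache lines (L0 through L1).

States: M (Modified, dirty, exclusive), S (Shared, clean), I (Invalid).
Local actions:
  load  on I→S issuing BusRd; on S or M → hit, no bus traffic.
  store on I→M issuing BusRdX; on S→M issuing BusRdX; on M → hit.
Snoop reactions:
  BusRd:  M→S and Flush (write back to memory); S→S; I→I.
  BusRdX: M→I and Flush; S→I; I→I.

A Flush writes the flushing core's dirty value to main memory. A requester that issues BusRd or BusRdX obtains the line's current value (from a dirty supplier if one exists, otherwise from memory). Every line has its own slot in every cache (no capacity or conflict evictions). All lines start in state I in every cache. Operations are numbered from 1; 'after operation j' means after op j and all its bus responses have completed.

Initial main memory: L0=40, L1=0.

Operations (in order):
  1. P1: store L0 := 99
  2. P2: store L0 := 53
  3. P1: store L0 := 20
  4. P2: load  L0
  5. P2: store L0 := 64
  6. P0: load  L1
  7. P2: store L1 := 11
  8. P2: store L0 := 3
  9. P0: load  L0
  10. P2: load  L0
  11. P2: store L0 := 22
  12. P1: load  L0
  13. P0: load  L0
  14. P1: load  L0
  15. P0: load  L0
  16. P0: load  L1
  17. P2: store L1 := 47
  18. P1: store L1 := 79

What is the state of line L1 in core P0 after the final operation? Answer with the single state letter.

  op1 P1: store L0 := 99 → I/M/I on L0; bus BusRdX; mem=40
  op2 P2: store L0 := 53 → I/I/M on L0; bus BusRdX Flush; mem=99
  op3 P1: store L0 := 20 → I/M/I on L0; bus BusRdX Flush; mem=53
  op4 P2: load  L0 → I/S/S on L0; bus BusRd Flush; mem=20
  op5 P2: store L0 := 64 → I/I/M on L0; bus BusRdX; mem=20
  op6 P0: load  L1 → S/I/I on L1; bus BusRd; mem=0
  op7 P2: store L1 := 11 → I/I/M on L1; bus BusRdX; mem=0
  op8 P2: store L0 := 3 → I/I/M on L0; bus (none); mem=20
  op9 P0: load  L0 → S/I/S on L0; bus BusRd Flush; mem=3
  op10 P2: load  L0 → S/I/S on L0; bus (none); mem=3
  op11 P2: store L0 := 22 → I/I/M on L0; bus BusRdX; mem=3
  op12 P1: load  L0 → I/S/S on L0; bus BusRd Flush; mem=22
  op13 P0: load  L0 → S/S/S on L0; bus BusRd; mem=22
  op14 P1: load  L0 → S/S/S on L0; bus (none); mem=22
  op15 P0: load  L0 → S/S/S on L0; bus (none); mem=22
  op16 P0: load  L1 → S/I/S on L1; bus BusRd Flush; mem=11
  op17 P2: store L1 := 47 → I/I/M on L1; bus BusRdX; mem=11
  op18 P1: store L1 := 79 → I/M/I on L1; bus BusRdX Flush; mem=47

state = I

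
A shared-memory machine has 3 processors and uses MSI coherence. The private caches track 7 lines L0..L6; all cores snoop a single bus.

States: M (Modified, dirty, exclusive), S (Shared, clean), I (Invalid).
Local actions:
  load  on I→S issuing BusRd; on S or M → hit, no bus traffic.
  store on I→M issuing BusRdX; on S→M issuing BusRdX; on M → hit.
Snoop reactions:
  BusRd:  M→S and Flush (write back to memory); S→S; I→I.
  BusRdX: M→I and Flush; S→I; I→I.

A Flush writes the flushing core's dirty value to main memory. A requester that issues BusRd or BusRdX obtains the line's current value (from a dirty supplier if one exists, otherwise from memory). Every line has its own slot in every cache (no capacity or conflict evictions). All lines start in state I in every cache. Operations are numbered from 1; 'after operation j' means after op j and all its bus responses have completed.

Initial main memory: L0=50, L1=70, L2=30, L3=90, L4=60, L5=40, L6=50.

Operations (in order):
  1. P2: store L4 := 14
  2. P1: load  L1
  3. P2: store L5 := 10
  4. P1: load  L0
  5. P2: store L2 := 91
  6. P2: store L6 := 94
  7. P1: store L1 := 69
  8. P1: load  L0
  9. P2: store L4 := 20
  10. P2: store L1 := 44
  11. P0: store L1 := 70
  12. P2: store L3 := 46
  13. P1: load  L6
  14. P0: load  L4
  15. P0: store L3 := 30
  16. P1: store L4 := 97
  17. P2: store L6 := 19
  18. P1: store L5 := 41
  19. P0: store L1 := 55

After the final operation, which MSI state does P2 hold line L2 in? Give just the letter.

step 1: P2: store L4 := 14  ⟶  IIM  (L4)  txn=BusRdX  M[L4]=60
step 2: P1: load  L1  ⟶  ISI  (L1)  txn=BusRd  M[L1]=70
step 3: P2: store L5 := 10  ⟶  IIM  (L5)  txn=BusRdX  M[L5]=40
step 4: P1: load  L0  ⟶  ISI  (L0)  txn=BusRd  M[L0]=50
step 5: P2: store L2 := 91  ⟶  IIM  (L2)  txn=BusRdX  M[L2]=30
step 6: P2: store L6 := 94  ⟶  IIM  (L6)  txn=BusRdX  M[L6]=50
step 7: P1: store L1 := 69  ⟶  IMI  (L1)  txn=BusRdX  M[L1]=70
step 8: P1: load  L0  ⟶  ISI  (L0)  txn=∅  M[L0]=50
step 9: P2: store L4 := 20  ⟶  IIM  (L4)  txn=∅  M[L4]=60
step 10: P2: store L1 := 44  ⟶  IIM  (L1)  txn=BusRdX+Flush  M[L1]=69
step 11: P0: store L1 := 70  ⟶  MII  (L1)  txn=BusRdX+Flush  M[L1]=44
step 12: P2: store L3 := 46  ⟶  IIM  (L3)  txn=BusRdX  M[L3]=90
step 13: P1: load  L6  ⟶  ISS  (L6)  txn=BusRd+Flush  M[L6]=94
step 14: P0: load  L4  ⟶  SIS  (L4)  txn=BusRd+Flush  M[L4]=20
step 15: P0: store L3 := 30  ⟶  MII  (L3)  txn=BusRdX+Flush  M[L3]=46
step 16: P1: store L4 := 97  ⟶  IMI  (L4)  txn=BusRdX  M[L4]=20
step 17: P2: store L6 := 19  ⟶  IIM  (L6)  txn=BusRdX  M[L6]=94
step 18: P1: store L5 := 41  ⟶  IMI  (L5)  txn=BusRdX+Flush  M[L5]=10
step 19: P0: store L1 := 55  ⟶  MII  (L1)  txn=∅  M[L1]=44

state = M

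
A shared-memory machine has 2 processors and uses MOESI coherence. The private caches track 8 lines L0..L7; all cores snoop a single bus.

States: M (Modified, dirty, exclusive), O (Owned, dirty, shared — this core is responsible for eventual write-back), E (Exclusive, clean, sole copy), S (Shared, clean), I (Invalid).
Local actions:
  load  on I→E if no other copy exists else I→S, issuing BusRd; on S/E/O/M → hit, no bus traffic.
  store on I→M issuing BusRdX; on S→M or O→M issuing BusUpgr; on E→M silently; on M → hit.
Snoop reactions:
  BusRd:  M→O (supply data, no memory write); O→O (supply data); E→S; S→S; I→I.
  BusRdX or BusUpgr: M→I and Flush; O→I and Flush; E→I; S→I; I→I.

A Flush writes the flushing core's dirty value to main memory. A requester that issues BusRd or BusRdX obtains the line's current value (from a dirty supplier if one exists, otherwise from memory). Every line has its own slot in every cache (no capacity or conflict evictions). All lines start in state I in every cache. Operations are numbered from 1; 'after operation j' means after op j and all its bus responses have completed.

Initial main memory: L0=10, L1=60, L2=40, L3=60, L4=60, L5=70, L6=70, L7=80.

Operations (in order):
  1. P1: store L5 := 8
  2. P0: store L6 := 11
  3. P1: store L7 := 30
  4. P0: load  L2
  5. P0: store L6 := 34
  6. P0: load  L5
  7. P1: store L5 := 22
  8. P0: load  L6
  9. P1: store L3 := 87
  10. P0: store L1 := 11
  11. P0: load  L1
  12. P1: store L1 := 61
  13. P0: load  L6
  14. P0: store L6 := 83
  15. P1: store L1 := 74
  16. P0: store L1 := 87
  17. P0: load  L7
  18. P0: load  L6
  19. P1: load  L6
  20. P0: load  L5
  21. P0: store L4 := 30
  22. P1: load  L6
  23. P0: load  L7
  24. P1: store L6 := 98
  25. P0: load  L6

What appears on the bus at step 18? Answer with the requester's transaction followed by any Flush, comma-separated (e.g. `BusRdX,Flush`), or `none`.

bus = none

  op1 P1: store L5 := 8 → I/M on L5; bus BusRdX; mem=70
  op2 P0: store L6 := 11 → M/I on L6; bus BusRdX; mem=70
  op3 P1: store L7 := 30 → I/M on L7; bus BusRdX; mem=80
  op4 P0: load  L2 → E/I on L2; bus BusRd; mem=40
  op5 P0: store L6 := 34 → M/I on L6; bus (none); mem=70
  op6 P0: load  L5 → S/O on L5; bus BusRd; mem=70
  op7 P1: store L5 := 22 → I/M on L5; bus BusUpgr; mem=70
  op8 P0: load  L6 → M/I on L6; bus (none); mem=70
  op9 P1: store L3 := 87 → I/M on L3; bus BusRdX; mem=60
  op10 P0: store L1 := 11 → M/I on L1; bus BusRdX; mem=60
  op11 P0: load  L1 → M/I on L1; bus (none); mem=60
  op12 P1: store L1 := 61 → I/M on L1; bus BusRdX Flush; mem=11
  op13 P0: load  L6 → M/I on L6; bus (none); mem=70
  op14 P0: store L6 := 83 → M/I on L6; bus (none); mem=70
  op15 P1: store L1 := 74 → I/M on L1; bus (none); mem=11
  op16 P0: store L1 := 87 → M/I on L1; bus BusRdX Flush; mem=74
  op17 P0: load  L7 → S/O on L7; bus BusRd; mem=80
  op18 P0: load  L6 → M/I on L6; bus (none); mem=70
  op19 P1: load  L6 → O/S on L6; bus BusRd; mem=70
  op20 P0: load  L5 → S/O on L5; bus BusRd; mem=70
  op21 P0: store L4 := 30 → M/I on L4; bus BusRdX; mem=60
  op22 P1: load  L6 → O/S on L6; bus (none); mem=70
  op23 P0: load  L7 → S/O on L7; bus (none); mem=80
  op24 P1: store L6 := 98 → I/M on L6; bus BusUpgr Flush; mem=83
  op25 P0: load  L6 → S/O on L6; bus BusRd; mem=83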